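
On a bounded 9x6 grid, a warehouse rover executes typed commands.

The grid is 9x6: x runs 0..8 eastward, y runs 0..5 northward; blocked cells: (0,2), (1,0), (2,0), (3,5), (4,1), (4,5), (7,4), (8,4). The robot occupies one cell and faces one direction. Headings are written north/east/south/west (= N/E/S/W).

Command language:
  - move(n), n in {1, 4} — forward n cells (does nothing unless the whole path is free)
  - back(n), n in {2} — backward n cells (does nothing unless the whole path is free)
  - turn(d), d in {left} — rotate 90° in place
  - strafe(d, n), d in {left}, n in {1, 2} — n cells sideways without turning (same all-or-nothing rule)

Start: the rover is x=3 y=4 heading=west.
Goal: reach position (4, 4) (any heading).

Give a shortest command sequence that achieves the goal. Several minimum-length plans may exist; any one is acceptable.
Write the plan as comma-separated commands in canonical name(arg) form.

from: x=3 y=4 heading=west
t=1 turn(left) ⇒ x=3 y=4 heading=south
t=2 strafe(left, 1) ⇒ x=4 y=4 heading=south
minimal: 2 command(s), checked below 2.

turn(left), strafe(left, 1)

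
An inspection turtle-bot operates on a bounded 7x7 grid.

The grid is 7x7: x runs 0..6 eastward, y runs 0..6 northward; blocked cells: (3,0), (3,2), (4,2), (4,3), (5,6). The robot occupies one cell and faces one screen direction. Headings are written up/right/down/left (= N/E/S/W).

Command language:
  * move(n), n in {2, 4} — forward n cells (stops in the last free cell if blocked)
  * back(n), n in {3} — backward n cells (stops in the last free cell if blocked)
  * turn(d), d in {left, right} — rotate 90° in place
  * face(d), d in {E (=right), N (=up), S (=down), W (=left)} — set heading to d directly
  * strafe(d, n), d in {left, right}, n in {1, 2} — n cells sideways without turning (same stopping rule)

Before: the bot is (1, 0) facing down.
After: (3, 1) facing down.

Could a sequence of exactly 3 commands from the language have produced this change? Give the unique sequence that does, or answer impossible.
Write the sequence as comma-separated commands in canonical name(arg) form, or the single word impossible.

back(3), move(2), strafe(left, 2)

key: still facing S at the end — nothing in the sequence rotates
from: (1, 0) facing down
1. back(3) → (1, 3) facing down
2. move(2) → (1, 1) facing down
3. strafe(left, 2) → (3, 1) facing down
no other 3-command option fits: unique.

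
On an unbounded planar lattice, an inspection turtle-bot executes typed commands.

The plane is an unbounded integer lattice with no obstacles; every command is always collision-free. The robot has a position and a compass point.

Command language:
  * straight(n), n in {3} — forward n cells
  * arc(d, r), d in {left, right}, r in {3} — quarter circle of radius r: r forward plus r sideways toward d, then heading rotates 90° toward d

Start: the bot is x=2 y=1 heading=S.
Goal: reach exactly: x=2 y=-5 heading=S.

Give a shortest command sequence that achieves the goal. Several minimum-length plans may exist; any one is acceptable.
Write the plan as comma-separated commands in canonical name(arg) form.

from: x=2 y=1 heading=S
1. straight(3) → x=2 y=-2 heading=S
2. straight(3) → x=2 y=-5 heading=S
minimal: 2 command(s), checked below 2.

straight(3), straight(3)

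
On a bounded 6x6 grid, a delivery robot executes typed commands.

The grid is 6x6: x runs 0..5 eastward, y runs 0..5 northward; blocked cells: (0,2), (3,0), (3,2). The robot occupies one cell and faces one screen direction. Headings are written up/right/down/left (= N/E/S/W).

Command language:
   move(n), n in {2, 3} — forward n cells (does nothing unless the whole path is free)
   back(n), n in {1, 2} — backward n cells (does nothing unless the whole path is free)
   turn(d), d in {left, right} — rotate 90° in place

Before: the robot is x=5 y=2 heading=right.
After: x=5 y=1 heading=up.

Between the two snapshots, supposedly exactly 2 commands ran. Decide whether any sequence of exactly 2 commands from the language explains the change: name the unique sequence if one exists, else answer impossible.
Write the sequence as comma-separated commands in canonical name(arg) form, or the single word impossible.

turn(left), back(1)

key: cell and facing (now N) both changed — the 2 commands mix motion and turning
start: x=5 y=2 heading=right
t=1 turn(left) ⇒ x=5 y=2 heading=up
t=2 back(1) ⇒ x=5 y=1 heading=up
all 36 alternatives checked — unique.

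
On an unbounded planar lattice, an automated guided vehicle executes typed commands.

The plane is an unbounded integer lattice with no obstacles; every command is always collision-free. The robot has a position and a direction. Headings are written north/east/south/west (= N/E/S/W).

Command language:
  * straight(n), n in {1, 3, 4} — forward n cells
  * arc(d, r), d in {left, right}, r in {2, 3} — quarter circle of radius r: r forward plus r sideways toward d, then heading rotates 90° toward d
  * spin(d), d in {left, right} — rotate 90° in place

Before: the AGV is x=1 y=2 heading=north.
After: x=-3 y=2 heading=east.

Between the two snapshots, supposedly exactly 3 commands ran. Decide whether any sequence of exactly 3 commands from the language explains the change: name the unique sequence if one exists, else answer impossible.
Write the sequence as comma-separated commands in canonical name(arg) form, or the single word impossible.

key: order matters: swapping arc(left, 2) and spin(left) lands elsewhere
from: x=1 y=2 heading=north
1. arc(left, 2) → x=-1 y=4 heading=west
2. arc(left, 2) → x=-3 y=2 heading=south
3. spin(left) → x=-3 y=2 heading=east
no other 3-command option fits: unique.

arc(left, 2), arc(left, 2), spin(left)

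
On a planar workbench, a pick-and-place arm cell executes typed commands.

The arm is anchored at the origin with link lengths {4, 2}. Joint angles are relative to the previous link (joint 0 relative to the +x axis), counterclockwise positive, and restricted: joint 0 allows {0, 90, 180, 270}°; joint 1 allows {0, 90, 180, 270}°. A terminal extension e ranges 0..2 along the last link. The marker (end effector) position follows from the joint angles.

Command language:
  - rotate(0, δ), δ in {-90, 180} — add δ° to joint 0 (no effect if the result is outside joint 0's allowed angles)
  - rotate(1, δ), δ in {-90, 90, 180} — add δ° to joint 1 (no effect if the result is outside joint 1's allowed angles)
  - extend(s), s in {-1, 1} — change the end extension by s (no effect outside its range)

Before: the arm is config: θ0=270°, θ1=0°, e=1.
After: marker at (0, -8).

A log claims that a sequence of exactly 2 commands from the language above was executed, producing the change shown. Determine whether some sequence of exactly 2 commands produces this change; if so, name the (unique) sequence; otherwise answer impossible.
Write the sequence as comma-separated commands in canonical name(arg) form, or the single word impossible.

extend(1), extend(1)

begin: config: θ0=270°, θ1=0°, e=1
step 1 (extend(1)): config: θ0=270°, θ1=0°, e=2
step 2 (extend(1)): config: θ0=270°, θ1=0°, e=2
no other 2-command option fits: unique.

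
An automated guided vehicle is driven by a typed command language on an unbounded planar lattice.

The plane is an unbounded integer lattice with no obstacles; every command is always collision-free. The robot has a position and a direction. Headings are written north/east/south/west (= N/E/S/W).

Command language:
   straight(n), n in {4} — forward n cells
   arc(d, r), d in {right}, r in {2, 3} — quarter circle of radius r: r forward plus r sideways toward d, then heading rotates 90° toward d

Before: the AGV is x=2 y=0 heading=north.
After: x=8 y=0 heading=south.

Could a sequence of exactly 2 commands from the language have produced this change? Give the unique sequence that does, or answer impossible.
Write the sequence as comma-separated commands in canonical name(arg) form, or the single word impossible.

arc(right, 3), arc(right, 3)

key: position moved to (8,0) AND the heading swung to S — translation plus rotation needed
from: x=2 y=0 heading=north
[1] after arc(right, 3): x=5 y=3 heading=east
[2] after arc(right, 3): x=8 y=0 heading=south
uniquely the one of 9 2-step routes that fits.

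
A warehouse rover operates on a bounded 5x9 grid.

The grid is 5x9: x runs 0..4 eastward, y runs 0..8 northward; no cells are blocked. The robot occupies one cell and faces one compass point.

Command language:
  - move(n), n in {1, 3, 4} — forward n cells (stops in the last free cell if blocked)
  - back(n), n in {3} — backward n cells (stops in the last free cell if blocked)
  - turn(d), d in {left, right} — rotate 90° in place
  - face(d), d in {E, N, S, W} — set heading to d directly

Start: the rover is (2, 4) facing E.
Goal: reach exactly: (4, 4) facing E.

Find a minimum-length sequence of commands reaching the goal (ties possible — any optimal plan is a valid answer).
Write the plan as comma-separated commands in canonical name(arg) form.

from: (2, 4) facing E
[1] after move(4): (4, 4) facing E
minimal: 1 command(s), checked below 1.

move(4)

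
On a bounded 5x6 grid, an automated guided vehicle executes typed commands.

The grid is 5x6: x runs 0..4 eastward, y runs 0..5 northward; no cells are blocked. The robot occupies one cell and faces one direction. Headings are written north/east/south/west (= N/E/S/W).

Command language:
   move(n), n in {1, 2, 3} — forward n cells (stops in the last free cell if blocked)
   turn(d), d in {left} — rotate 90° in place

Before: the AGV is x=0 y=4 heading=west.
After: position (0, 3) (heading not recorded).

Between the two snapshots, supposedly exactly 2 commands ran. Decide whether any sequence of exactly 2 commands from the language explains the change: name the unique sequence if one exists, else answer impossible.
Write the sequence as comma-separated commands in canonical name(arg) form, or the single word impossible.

turn(left), move(1)

key: order matters: swapping turn(left) and move(1) lands elsewhere
initial: x=0 y=4 heading=west
[1] after turn(left): x=0 y=4 heading=south
[2] after move(1): x=0 y=3 heading=south
no rival 2-sequence matches.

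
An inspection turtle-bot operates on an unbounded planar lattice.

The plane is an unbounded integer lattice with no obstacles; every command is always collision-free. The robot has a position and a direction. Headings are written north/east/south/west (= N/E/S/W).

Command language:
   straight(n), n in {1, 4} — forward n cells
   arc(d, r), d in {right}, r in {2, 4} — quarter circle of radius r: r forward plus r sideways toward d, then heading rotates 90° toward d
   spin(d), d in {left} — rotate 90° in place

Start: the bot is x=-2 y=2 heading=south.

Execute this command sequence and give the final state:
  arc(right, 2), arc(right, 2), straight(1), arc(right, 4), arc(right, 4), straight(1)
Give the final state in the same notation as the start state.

x=2 y=2 heading=south

begin: x=-2 y=2 heading=south
step 1 (arc(right, 2)): x=-4 y=0 heading=west
step 2 (arc(right, 2)): x=-6 y=2 heading=north
step 3 (straight(1)): x=-6 y=3 heading=north
step 4 (arc(right, 4)): x=-2 y=7 heading=east
step 5 (arc(right, 4)): x=2 y=3 heading=south
step 6 (straight(1)): x=2 y=2 heading=south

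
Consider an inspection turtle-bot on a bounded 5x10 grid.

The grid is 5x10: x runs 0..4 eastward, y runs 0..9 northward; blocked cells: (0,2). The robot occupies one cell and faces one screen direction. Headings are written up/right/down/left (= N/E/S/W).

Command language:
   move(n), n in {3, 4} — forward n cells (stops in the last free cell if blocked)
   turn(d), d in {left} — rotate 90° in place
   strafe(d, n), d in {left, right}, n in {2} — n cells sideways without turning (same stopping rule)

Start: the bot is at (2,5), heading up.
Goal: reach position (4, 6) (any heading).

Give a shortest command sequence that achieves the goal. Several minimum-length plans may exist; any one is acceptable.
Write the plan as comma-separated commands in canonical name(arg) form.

start: at (2,5), heading up
1. strafe(right, 2) → at (4,5), heading up
2. move(3) → at (4,8), heading up
3. turn(left) → at (4,8), heading left
4. strafe(left, 2) → at (4,6), heading left
nothing shorter than 4 reaches the goal.

strafe(right, 2), move(3), turn(left), strafe(left, 2)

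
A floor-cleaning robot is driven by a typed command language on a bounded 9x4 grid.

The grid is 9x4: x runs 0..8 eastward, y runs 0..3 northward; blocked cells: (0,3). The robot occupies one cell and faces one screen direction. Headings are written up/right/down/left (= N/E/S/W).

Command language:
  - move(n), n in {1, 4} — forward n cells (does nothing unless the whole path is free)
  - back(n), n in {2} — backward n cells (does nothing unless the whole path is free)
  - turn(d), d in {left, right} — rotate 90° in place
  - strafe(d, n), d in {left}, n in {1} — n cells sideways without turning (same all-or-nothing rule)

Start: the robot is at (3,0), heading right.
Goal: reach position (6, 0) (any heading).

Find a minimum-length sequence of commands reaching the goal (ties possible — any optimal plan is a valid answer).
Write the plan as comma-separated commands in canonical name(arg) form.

move(1), move(1), move(1)

begin: at (3,0), heading right
1. move(1) → at (4,0), heading right
2. move(1) → at (5,0), heading right
3. move(1) → at (6,0), heading right
shorter routes all fall short; 3 is best.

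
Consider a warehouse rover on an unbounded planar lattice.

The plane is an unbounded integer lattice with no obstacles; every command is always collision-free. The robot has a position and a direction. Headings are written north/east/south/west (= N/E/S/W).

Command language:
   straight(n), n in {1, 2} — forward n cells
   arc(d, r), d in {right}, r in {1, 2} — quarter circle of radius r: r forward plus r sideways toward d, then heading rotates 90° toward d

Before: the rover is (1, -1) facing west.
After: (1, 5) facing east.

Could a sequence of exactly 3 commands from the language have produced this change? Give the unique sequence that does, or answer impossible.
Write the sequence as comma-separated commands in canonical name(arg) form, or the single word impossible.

key: cell and facing (now E) both changed — the 3 commands mix motion and turning
initial: (1, -1) facing west
t=1 arc(right, 2) ⇒ (-1, 1) facing north
t=2 straight(2) ⇒ (-1, 3) facing north
t=3 arc(right, 2) ⇒ (1, 5) facing east
no other 3-command option fits: unique.

arc(right, 2), straight(2), arc(right, 2)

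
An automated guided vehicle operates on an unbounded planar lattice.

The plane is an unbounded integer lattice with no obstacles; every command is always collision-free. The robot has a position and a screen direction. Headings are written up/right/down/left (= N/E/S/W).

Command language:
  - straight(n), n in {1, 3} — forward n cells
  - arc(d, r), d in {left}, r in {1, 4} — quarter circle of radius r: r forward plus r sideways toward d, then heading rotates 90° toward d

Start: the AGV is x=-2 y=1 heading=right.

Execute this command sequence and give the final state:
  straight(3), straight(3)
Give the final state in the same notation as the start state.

start: x=-2 y=1 heading=right
[1] after straight(3): x=1 y=1 heading=right
[2] after straight(3): x=4 y=1 heading=right

x=4 y=1 heading=right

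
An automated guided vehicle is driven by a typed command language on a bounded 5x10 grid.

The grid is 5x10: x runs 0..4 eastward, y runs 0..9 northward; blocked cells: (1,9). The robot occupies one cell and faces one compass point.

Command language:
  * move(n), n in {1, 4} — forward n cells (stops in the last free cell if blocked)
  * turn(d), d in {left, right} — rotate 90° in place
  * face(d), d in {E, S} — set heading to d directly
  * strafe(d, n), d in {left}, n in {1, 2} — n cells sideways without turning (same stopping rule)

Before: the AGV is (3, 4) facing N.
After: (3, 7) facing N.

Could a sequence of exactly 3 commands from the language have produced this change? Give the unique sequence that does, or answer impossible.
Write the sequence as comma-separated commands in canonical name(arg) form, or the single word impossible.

move(1), move(1), move(1)

key: still facing N at the end — nothing in the sequence rotates
begin: (3, 4) facing N
step 1 (move(1)): (3, 5) facing N
step 2 (move(1)): (3, 6) facing N
step 3 (move(1)): (3, 7) facing N
all 512 alternatives checked — unique.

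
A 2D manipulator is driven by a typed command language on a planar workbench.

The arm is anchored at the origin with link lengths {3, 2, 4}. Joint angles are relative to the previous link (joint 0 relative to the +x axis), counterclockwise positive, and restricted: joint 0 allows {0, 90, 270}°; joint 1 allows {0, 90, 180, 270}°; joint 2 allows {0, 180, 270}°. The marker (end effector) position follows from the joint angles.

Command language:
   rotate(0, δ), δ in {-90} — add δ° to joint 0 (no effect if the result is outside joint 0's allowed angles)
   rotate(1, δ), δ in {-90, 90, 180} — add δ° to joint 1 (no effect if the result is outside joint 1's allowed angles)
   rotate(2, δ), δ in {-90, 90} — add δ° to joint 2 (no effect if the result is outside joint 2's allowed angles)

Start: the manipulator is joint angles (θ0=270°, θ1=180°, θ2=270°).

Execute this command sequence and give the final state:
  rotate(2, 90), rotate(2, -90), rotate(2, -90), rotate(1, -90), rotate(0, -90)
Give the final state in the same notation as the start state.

t0: joint angles (θ0=270°, θ1=180°, θ2=270°)
step 1 (rotate(2, 90)): joint angles (θ0=270°, θ1=180°, θ2=0°)
step 2 (rotate(2, -90)): joint angles (θ0=270°, θ1=180°, θ2=270°)
step 3 (rotate(2, -90)): joint angles (θ0=270°, θ1=180°, θ2=180°)
step 4 (rotate(1, -90)): joint angles (θ0=270°, θ1=90°, θ2=180°)
step 5 (rotate(0, -90)): joint angles (θ0=270°, θ1=90°, θ2=180°)

joint angles (θ0=270°, θ1=90°, θ2=180°)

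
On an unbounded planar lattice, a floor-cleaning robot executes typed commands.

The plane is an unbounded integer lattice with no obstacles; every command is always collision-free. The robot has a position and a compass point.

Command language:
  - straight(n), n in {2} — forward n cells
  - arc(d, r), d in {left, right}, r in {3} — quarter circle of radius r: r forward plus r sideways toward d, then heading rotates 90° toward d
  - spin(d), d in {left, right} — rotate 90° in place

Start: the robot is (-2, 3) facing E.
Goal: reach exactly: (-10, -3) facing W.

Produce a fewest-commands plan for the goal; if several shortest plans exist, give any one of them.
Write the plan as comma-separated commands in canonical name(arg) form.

start: (-2, 3) facing E
[1] after spin(right): (-2, 3) facing S
[2] after arc(right, 3): (-5, 0) facing W
[3] after arc(left, 3): (-8, -3) facing S
[4] after spin(right): (-8, -3) facing W
[5] after straight(2): (-10, -3) facing W
nothing shorter than 5 reaches the goal.

spin(right), arc(right, 3), arc(left, 3), spin(right), straight(2)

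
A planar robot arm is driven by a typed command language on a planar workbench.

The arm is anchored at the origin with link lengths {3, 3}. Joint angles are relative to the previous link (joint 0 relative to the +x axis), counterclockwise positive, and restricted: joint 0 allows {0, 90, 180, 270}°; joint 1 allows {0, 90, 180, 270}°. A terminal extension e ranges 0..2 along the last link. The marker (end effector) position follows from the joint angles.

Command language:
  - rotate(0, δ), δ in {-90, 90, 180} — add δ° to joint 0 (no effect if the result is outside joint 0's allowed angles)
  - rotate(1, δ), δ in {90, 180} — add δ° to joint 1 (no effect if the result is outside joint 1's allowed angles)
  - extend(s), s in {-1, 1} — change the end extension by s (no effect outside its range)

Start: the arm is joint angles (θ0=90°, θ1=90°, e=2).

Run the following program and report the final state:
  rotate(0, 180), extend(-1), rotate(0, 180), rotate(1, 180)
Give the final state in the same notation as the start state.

begin: joint angles (θ0=90°, θ1=90°, e=2)
[1] after rotate(0, 180): joint angles (θ0=270°, θ1=90°, e=2)
[2] after extend(-1): joint angles (θ0=270°, θ1=90°, e=1)
[3] after rotate(0, 180): joint angles (θ0=90°, θ1=90°, e=1)
[4] after rotate(1, 180): joint angles (θ0=90°, θ1=270°, e=1)

joint angles (θ0=90°, θ1=270°, e=1)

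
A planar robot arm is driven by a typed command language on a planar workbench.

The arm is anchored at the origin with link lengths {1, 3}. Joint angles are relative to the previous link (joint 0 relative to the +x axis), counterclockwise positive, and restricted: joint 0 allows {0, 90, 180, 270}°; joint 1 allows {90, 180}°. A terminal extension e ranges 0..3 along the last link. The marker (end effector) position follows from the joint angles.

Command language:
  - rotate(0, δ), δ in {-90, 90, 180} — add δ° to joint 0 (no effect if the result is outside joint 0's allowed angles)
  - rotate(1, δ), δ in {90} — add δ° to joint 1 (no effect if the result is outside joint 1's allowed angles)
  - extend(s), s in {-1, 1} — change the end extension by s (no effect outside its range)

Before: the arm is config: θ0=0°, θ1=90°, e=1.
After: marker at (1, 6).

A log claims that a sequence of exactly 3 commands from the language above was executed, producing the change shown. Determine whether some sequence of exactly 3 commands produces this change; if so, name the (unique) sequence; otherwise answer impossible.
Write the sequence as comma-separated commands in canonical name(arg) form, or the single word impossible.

t0: config: θ0=0°, θ1=90°, e=1
t=1 extend(1) ⇒ config: θ0=0°, θ1=90°, e=2
t=2 extend(1) ⇒ config: θ0=0°, θ1=90°, e=3
t=3 extend(1) ⇒ config: θ0=0°, θ1=90°, e=3
uniquely the one of 216 3-step routes that fits.

extend(1), extend(1), extend(1)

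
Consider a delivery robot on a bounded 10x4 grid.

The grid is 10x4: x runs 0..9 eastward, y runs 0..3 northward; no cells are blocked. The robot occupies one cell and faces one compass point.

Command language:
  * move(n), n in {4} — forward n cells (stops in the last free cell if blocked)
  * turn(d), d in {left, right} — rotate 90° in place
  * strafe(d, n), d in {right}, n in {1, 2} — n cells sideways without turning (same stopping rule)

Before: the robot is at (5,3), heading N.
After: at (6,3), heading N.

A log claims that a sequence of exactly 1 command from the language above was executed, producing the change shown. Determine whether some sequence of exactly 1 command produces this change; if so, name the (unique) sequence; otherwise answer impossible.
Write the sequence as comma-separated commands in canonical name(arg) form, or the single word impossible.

key: still facing N — the one step turns nothing
initial: at (5,3), heading N
1. strafe(right, 1) → at (6,3), heading N
no other 1-command option fits: unique.

strafe(right, 1)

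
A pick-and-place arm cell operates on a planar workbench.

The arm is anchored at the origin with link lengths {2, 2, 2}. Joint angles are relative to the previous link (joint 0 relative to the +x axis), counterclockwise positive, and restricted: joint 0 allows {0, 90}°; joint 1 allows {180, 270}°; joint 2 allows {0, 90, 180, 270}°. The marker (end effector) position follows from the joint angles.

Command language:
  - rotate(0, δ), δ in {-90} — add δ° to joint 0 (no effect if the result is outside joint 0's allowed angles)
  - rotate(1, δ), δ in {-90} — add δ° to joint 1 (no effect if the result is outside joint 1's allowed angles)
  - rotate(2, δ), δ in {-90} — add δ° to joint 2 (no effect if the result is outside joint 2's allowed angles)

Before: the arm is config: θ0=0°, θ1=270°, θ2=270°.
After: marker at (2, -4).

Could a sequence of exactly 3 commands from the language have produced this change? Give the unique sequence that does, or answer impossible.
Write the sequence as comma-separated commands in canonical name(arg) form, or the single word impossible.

initial: config: θ0=0°, θ1=270°, θ2=270°
[1] after rotate(2, -90): config: θ0=0°, θ1=270°, θ2=180°
[2] after rotate(2, -90): config: θ0=0°, θ1=270°, θ2=90°
[3] after rotate(2, -90): config: θ0=0°, θ1=270°, θ2=0°
all 27 alternatives checked — unique.

rotate(2, -90), rotate(2, -90), rotate(2, -90)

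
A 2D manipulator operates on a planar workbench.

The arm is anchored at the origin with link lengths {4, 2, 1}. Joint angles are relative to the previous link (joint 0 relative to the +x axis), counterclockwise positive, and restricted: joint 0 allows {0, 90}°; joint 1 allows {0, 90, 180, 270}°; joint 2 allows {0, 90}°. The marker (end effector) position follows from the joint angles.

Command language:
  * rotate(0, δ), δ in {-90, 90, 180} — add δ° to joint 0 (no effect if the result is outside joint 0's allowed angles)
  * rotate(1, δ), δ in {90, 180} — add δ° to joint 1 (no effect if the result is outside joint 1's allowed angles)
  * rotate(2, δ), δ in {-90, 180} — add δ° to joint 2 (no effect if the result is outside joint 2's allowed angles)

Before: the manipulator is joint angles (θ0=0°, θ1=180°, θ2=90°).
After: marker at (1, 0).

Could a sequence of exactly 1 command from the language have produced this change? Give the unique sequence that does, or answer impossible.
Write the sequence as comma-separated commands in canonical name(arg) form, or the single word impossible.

from: joint angles (θ0=0°, θ1=180°, θ2=90°)
1. rotate(2, -90) → joint angles (θ0=0°, θ1=180°, θ2=0°)
uniquely the one of 7 1-step routes that fits.

rotate(2, -90)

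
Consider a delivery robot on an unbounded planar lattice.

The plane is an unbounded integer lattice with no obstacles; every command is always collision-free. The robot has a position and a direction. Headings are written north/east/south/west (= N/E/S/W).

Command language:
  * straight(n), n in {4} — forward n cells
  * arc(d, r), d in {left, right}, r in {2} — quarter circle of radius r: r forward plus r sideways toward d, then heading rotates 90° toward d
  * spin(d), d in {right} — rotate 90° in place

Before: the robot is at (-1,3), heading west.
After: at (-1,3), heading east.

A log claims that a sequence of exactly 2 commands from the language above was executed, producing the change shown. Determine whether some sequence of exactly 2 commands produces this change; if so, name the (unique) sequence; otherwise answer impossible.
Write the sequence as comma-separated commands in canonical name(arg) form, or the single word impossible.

spin(right), spin(right)

key: parked at (-1,3) the whole time — nothing moves the robot
initial: at (-1,3), heading west
1. spin(right) → at (-1,3), heading north
2. spin(right) → at (-1,3), heading east
all 16 alternatives checked — unique.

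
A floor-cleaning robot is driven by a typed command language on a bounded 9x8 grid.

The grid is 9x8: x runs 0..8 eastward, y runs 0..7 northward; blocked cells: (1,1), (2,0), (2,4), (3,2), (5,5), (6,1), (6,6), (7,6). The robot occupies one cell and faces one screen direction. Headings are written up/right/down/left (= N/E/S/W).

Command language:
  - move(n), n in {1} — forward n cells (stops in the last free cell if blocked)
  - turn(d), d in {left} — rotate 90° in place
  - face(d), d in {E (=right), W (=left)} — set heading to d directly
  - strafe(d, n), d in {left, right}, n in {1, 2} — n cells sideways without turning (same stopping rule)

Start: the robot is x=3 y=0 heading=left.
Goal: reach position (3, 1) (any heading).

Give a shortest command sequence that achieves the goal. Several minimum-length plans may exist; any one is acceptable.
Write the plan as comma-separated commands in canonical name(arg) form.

from: x=3 y=0 heading=left
[1] after strafe(right, 2): x=3 y=1 heading=left
no 0-step plan works, so 1 is optimal.

strafe(right, 2)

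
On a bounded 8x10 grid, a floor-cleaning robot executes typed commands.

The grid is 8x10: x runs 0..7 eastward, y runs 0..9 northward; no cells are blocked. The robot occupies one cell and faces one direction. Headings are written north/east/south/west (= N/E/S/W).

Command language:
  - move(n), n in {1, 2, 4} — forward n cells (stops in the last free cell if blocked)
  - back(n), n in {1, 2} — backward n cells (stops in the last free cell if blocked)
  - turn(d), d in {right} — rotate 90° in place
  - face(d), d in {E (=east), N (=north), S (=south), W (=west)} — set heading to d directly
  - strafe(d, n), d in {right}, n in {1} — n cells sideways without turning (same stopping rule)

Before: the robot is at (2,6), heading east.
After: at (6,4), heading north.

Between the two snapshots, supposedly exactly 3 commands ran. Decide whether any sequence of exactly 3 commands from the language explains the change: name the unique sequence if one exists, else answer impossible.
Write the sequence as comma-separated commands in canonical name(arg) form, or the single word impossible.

key: position moved to (6,4) AND the heading swung to N — translation plus rotation needed
from: at (2,6), heading east
step 1 (move(4)): at (6,6), heading east
step 2 (face(N)): at (6,6), heading north
step 3 (back(2)): at (6,4), heading north
uniquely the one of 1331 3-step routes that fits.

move(4), face(N), back(2)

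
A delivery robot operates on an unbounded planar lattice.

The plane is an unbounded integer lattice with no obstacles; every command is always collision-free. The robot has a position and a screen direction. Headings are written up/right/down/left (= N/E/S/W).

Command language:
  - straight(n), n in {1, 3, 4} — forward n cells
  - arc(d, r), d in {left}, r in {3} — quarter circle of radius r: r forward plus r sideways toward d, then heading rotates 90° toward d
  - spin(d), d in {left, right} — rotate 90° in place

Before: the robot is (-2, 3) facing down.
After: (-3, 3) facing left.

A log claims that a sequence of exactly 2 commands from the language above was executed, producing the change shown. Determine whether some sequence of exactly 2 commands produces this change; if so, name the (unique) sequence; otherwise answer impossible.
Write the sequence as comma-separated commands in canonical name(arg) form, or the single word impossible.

spin(right), straight(1)

key: order matters: swapping spin(right) and straight(1) lands elsewhere
from: (-2, 3) facing down
1. spin(right) → (-2, 3) facing left
2. straight(1) → (-3, 3) facing left
no other 2-command option fits: unique.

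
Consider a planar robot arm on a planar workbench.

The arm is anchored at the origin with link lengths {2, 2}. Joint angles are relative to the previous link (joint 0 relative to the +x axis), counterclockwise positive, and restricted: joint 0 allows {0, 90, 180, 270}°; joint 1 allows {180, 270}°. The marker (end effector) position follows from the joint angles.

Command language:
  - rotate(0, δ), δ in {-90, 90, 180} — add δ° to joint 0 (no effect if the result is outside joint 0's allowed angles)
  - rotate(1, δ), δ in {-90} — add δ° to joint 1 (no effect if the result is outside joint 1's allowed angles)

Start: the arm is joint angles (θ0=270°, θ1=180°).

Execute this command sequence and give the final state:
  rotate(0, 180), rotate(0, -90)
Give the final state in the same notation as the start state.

joint angles (θ0=0°, θ1=180°)

begin: joint angles (θ0=270°, θ1=180°)
t=1 rotate(0, 180) ⇒ joint angles (θ0=90°, θ1=180°)
t=2 rotate(0, -90) ⇒ joint angles (θ0=0°, θ1=180°)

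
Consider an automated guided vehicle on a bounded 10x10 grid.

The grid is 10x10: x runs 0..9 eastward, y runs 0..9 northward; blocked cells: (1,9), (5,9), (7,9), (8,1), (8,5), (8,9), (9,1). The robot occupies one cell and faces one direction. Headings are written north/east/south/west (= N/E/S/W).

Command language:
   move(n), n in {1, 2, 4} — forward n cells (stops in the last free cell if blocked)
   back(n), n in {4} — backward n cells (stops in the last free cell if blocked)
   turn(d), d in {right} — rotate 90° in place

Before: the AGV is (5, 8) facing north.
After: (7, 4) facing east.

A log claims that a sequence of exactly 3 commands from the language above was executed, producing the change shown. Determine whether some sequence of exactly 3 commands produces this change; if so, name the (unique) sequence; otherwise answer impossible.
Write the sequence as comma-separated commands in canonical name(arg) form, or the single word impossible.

key: position moved to (7,4) AND the heading swung to E — translation plus rotation needed
initial: (5, 8) facing north
t=1 back(4) ⇒ (5, 4) facing north
t=2 turn(right) ⇒ (5, 4) facing east
t=3 move(2) ⇒ (7, 4) facing east
no other 3-command option fits: unique.

back(4), turn(right), move(2)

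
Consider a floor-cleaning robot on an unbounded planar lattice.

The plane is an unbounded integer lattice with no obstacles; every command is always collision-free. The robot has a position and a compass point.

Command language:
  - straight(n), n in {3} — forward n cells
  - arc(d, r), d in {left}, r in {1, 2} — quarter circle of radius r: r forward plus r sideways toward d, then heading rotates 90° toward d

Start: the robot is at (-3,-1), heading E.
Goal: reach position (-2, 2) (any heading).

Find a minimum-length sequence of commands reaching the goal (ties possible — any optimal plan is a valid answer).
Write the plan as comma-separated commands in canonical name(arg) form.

arc(left, 2), arc(left, 1)

t0: at (-3,-1), heading E
step 1 (arc(left, 2)): at (-1,1), heading N
step 2 (arc(left, 1)): at (-2,2), heading W
nothing shorter than 2 reaches the goal.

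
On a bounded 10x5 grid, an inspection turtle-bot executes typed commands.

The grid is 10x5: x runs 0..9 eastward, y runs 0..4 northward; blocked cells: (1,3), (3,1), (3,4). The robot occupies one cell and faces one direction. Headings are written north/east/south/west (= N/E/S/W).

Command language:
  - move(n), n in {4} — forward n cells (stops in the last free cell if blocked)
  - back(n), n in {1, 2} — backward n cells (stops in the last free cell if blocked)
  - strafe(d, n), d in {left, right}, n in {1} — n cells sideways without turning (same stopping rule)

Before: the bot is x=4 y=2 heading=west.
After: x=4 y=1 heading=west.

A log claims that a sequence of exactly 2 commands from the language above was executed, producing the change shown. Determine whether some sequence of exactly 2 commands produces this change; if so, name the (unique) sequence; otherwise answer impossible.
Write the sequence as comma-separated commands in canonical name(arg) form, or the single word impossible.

key: still facing W at the end — nothing in the sequence rotates
start: x=4 y=2 heading=west
[1] after strafe(left, 1): x=4 y=1 heading=west
[2] after move(4): x=4 y=1 heading=west
all 25 alternatives checked — unique.

strafe(left, 1), move(4)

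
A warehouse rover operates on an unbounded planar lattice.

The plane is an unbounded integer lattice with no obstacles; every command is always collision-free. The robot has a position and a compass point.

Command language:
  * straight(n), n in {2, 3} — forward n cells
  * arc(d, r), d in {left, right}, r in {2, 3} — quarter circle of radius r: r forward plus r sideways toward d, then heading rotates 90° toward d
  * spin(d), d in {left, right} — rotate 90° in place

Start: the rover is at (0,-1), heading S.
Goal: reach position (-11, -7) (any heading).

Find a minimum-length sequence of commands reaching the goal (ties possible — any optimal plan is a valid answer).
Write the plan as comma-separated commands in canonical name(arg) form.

arc(right, 3), straight(3), straight(2), arc(left, 3)

initial: at (0,-1), heading S
t=1 arc(right, 3) ⇒ at (-3,-4), heading W
t=2 straight(3) ⇒ at (-6,-4), heading W
t=3 straight(2) ⇒ at (-8,-4), heading W
t=4 arc(left, 3) ⇒ at (-11,-7), heading S
no 3-step plan works, so 4 is optimal.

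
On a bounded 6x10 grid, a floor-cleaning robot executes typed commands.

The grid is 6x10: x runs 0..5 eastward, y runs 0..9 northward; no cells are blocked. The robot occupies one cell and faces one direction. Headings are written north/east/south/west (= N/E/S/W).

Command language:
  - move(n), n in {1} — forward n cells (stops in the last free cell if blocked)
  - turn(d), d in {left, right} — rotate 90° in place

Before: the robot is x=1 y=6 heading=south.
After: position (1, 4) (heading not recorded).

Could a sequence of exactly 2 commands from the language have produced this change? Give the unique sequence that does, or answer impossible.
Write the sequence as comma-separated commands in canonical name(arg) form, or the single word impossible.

move(1), move(1)

t0: x=1 y=6 heading=south
1. move(1) → x=1 y=5 heading=south
2. move(1) → x=1 y=4 heading=south
no other 2-command option fits: unique.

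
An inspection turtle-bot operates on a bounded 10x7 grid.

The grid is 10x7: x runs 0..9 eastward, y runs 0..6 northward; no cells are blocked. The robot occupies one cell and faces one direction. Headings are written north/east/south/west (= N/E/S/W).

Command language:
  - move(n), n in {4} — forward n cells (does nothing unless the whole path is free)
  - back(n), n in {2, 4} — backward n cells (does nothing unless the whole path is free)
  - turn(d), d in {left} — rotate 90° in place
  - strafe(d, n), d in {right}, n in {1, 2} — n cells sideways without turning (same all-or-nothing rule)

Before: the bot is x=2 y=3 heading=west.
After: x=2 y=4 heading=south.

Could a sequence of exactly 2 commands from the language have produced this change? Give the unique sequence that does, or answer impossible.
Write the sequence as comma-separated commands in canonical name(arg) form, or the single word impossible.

key: position moved to (2,4) AND the heading swung to S — translation plus rotation needed
from: x=2 y=3 heading=west
[1] after strafe(right, 1): x=2 y=4 heading=west
[2] after turn(left): x=2 y=4 heading=south
all 36 alternatives checked — unique.

strafe(right, 1), turn(left)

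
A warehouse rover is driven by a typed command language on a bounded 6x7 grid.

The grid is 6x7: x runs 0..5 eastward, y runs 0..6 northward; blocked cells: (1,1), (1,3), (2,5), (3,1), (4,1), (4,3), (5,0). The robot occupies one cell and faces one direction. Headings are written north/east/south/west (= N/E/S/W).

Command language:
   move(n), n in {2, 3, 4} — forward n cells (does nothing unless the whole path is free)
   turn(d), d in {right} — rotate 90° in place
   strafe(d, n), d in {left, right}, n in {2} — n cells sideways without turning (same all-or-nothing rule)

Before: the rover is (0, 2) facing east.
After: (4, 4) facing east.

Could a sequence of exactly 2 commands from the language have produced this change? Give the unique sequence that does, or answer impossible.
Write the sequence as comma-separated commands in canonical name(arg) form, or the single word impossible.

key: order matters: swapping strafe(left, 2) and move(4) lands elsewhere
begin: (0, 2) facing east
[1] after strafe(left, 2): (0, 4) facing east
[2] after move(4): (4, 4) facing east
no other 2-command option fits: unique.

strafe(left, 2), move(4)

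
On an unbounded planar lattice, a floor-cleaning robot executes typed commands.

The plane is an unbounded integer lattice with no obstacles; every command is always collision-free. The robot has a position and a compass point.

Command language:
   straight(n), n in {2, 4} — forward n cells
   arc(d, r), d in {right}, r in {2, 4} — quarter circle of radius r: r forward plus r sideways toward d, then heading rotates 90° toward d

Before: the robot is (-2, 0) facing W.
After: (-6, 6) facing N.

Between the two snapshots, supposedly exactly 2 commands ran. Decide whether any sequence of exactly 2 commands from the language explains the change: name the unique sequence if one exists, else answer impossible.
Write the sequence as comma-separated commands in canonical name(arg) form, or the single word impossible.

arc(right, 4), straight(2)

key: order matters: swapping arc(right, 4) and straight(2) lands elsewhere
begin: (-2, 0) facing W
[1] after arc(right, 4): (-6, 4) facing N
[2] after straight(2): (-6, 6) facing N
no other 2-command option fits: unique.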